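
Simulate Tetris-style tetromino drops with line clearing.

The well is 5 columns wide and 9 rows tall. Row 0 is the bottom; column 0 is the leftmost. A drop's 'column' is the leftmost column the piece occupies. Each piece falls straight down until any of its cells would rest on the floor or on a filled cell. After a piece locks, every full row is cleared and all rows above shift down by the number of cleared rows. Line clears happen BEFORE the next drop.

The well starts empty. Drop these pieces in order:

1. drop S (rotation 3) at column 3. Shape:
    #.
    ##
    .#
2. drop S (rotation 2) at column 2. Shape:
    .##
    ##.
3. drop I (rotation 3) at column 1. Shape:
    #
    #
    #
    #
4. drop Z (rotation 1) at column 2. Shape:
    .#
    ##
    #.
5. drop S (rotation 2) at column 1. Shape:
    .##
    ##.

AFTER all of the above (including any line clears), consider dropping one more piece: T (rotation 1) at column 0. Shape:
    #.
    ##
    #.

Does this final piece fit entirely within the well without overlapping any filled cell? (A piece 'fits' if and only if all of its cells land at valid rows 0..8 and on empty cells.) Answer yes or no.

Answer: yes

Derivation:
Drop 1: S rot3 at col 3 lands with bottom-row=0; cleared 0 line(s) (total 0); column heights now [0 0 0 3 2], max=3
Drop 2: S rot2 at col 2 lands with bottom-row=3; cleared 0 line(s) (total 0); column heights now [0 0 4 5 5], max=5
Drop 3: I rot3 at col 1 lands with bottom-row=0; cleared 0 line(s) (total 0); column heights now [0 4 4 5 5], max=5
Drop 4: Z rot1 at col 2 lands with bottom-row=4; cleared 0 line(s) (total 0); column heights now [0 4 6 7 5], max=7
Drop 5: S rot2 at col 1 lands with bottom-row=6; cleared 0 line(s) (total 0); column heights now [0 7 8 8 5], max=8
Test piece T rot1 at col 0 (width 2): heights before test = [0 7 8 8 5]; fits = True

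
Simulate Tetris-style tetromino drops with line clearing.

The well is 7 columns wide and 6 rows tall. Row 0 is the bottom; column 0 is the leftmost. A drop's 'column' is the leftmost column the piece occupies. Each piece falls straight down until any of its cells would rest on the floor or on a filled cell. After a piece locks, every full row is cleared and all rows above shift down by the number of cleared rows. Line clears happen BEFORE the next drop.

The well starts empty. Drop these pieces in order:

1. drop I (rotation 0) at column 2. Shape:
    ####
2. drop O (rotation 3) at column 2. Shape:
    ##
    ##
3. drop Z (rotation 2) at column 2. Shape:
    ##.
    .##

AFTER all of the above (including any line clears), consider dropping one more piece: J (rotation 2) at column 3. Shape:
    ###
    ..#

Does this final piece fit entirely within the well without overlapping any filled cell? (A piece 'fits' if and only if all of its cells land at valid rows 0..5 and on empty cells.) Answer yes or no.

Drop 1: I rot0 at col 2 lands with bottom-row=0; cleared 0 line(s) (total 0); column heights now [0 0 1 1 1 1 0], max=1
Drop 2: O rot3 at col 2 lands with bottom-row=1; cleared 0 line(s) (total 0); column heights now [0 0 3 3 1 1 0], max=3
Drop 3: Z rot2 at col 2 lands with bottom-row=3; cleared 0 line(s) (total 0); column heights now [0 0 5 5 4 1 0], max=5
Test piece J rot2 at col 3 (width 3): heights before test = [0 0 5 5 4 1 0]; fits = True

Answer: yes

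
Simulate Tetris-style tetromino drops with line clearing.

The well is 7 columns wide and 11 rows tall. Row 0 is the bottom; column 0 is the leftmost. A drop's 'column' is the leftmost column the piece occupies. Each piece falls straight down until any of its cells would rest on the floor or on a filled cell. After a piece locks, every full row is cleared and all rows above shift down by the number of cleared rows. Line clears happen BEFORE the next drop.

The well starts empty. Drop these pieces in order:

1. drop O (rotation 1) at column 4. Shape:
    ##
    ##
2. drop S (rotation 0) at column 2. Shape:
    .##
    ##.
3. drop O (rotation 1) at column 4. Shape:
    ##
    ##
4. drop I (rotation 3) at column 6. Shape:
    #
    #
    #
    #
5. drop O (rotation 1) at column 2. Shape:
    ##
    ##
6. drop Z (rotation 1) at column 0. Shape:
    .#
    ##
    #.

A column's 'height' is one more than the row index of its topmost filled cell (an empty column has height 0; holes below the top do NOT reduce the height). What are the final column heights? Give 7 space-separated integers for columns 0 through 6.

Drop 1: O rot1 at col 4 lands with bottom-row=0; cleared 0 line(s) (total 0); column heights now [0 0 0 0 2 2 0], max=2
Drop 2: S rot0 at col 2 lands with bottom-row=1; cleared 0 line(s) (total 0); column heights now [0 0 2 3 3 2 0], max=3
Drop 3: O rot1 at col 4 lands with bottom-row=3; cleared 0 line(s) (total 0); column heights now [0 0 2 3 5 5 0], max=5
Drop 4: I rot3 at col 6 lands with bottom-row=0; cleared 0 line(s) (total 0); column heights now [0 0 2 3 5 5 4], max=5
Drop 5: O rot1 at col 2 lands with bottom-row=3; cleared 0 line(s) (total 0); column heights now [0 0 5 5 5 5 4], max=5
Drop 6: Z rot1 at col 0 lands with bottom-row=0; cleared 1 line(s) (total 1); column heights now [1 2 4 4 4 4 3], max=4

Answer: 1 2 4 4 4 4 3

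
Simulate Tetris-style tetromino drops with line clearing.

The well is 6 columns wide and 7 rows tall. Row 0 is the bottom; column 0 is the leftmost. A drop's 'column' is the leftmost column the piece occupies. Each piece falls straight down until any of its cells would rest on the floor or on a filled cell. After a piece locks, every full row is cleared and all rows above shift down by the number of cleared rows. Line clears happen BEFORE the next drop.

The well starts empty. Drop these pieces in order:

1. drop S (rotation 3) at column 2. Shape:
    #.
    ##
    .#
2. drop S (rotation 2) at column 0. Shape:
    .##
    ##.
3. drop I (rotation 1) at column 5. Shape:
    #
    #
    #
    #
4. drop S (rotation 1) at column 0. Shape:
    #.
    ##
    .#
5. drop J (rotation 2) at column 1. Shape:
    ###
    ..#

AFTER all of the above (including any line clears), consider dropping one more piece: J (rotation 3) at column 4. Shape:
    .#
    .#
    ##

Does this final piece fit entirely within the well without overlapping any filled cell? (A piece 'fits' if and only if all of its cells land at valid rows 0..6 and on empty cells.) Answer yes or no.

Drop 1: S rot3 at col 2 lands with bottom-row=0; cleared 0 line(s) (total 0); column heights now [0 0 3 2 0 0], max=3
Drop 2: S rot2 at col 0 lands with bottom-row=2; cleared 0 line(s) (total 0); column heights now [3 4 4 2 0 0], max=4
Drop 3: I rot1 at col 5 lands with bottom-row=0; cleared 0 line(s) (total 0); column heights now [3 4 4 2 0 4], max=4
Drop 4: S rot1 at col 0 lands with bottom-row=4; cleared 0 line(s) (total 0); column heights now [7 6 4 2 0 4], max=7
Drop 5: J rot2 at col 1 lands with bottom-row=5; cleared 0 line(s) (total 0); column heights now [7 7 7 7 0 4], max=7
Test piece J rot3 at col 4 (width 2): heights before test = [7 7 7 7 0 4]; fits = True

Answer: yes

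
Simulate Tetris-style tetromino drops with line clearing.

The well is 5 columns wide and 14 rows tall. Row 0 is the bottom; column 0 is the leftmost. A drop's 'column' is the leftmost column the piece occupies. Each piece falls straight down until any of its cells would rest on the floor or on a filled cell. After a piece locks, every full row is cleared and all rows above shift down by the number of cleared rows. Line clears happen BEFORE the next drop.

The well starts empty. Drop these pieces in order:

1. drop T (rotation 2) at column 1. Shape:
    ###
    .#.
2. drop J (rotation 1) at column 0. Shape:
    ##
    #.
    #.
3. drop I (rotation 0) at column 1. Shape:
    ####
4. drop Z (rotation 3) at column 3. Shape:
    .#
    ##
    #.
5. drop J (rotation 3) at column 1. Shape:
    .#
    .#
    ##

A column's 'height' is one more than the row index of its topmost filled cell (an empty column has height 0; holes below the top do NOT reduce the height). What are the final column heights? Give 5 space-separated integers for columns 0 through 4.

Drop 1: T rot2 at col 1 lands with bottom-row=0; cleared 0 line(s) (total 0); column heights now [0 2 2 2 0], max=2
Drop 2: J rot1 at col 0 lands with bottom-row=0; cleared 0 line(s) (total 0); column heights now [3 3 2 2 0], max=3
Drop 3: I rot0 at col 1 lands with bottom-row=3; cleared 0 line(s) (total 0); column heights now [3 4 4 4 4], max=4
Drop 4: Z rot3 at col 3 lands with bottom-row=4; cleared 0 line(s) (total 0); column heights now [3 4 4 6 7], max=7
Drop 5: J rot3 at col 1 lands with bottom-row=4; cleared 0 line(s) (total 0); column heights now [3 5 7 6 7], max=7

Answer: 3 5 7 6 7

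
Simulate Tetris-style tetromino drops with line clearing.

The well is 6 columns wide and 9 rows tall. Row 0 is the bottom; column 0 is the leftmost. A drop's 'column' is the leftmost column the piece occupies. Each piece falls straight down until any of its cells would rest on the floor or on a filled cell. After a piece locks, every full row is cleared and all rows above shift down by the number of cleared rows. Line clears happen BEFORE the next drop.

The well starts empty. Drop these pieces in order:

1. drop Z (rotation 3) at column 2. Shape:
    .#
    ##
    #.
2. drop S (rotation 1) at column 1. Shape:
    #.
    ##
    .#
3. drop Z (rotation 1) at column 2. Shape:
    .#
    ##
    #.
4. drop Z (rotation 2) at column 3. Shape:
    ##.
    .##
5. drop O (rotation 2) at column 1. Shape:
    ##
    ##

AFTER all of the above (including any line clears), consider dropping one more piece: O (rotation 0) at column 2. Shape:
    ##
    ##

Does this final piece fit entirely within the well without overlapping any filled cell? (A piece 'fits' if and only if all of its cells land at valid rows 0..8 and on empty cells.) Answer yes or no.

Drop 1: Z rot3 at col 2 lands with bottom-row=0; cleared 0 line(s) (total 0); column heights now [0 0 2 3 0 0], max=3
Drop 2: S rot1 at col 1 lands with bottom-row=2; cleared 0 line(s) (total 0); column heights now [0 5 4 3 0 0], max=5
Drop 3: Z rot1 at col 2 lands with bottom-row=4; cleared 0 line(s) (total 0); column heights now [0 5 6 7 0 0], max=7
Drop 4: Z rot2 at col 3 lands with bottom-row=6; cleared 0 line(s) (total 0); column heights now [0 5 6 8 8 7], max=8
Drop 5: O rot2 at col 1 lands with bottom-row=6; cleared 0 line(s) (total 0); column heights now [0 8 8 8 8 7], max=8
Test piece O rot0 at col 2 (width 2): heights before test = [0 8 8 8 8 7]; fits = False

Answer: no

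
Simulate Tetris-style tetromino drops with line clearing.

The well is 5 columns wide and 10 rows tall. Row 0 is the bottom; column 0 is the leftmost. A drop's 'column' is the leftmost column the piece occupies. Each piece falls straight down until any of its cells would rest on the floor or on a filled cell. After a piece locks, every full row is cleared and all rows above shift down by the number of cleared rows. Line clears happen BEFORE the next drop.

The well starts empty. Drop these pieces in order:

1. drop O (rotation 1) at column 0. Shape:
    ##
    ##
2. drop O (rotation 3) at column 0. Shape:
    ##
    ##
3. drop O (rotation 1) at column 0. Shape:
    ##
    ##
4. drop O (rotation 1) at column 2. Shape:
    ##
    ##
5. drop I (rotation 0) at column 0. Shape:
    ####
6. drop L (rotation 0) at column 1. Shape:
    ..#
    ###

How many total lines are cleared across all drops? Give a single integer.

Answer: 0

Derivation:
Drop 1: O rot1 at col 0 lands with bottom-row=0; cleared 0 line(s) (total 0); column heights now [2 2 0 0 0], max=2
Drop 2: O rot3 at col 0 lands with bottom-row=2; cleared 0 line(s) (total 0); column heights now [4 4 0 0 0], max=4
Drop 3: O rot1 at col 0 lands with bottom-row=4; cleared 0 line(s) (total 0); column heights now [6 6 0 0 0], max=6
Drop 4: O rot1 at col 2 lands with bottom-row=0; cleared 0 line(s) (total 0); column heights now [6 6 2 2 0], max=6
Drop 5: I rot0 at col 0 lands with bottom-row=6; cleared 0 line(s) (total 0); column heights now [7 7 7 7 0], max=7
Drop 6: L rot0 at col 1 lands with bottom-row=7; cleared 0 line(s) (total 0); column heights now [7 8 8 9 0], max=9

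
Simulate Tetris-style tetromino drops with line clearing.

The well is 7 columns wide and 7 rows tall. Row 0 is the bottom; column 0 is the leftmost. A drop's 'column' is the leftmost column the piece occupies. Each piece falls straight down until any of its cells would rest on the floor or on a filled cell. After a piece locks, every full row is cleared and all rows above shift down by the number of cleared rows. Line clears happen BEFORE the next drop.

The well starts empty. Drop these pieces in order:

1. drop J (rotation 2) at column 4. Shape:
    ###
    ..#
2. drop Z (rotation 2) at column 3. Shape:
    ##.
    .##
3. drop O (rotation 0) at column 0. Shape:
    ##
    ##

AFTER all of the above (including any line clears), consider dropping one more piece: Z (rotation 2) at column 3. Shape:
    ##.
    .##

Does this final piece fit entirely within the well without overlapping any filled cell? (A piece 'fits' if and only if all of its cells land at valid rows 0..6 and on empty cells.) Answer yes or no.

Drop 1: J rot2 at col 4 lands with bottom-row=0; cleared 0 line(s) (total 0); column heights now [0 0 0 0 2 2 2], max=2
Drop 2: Z rot2 at col 3 lands with bottom-row=2; cleared 0 line(s) (total 0); column heights now [0 0 0 4 4 3 2], max=4
Drop 3: O rot0 at col 0 lands with bottom-row=0; cleared 0 line(s) (total 0); column heights now [2 2 0 4 4 3 2], max=4
Test piece Z rot2 at col 3 (width 3): heights before test = [2 2 0 4 4 3 2]; fits = True

Answer: yes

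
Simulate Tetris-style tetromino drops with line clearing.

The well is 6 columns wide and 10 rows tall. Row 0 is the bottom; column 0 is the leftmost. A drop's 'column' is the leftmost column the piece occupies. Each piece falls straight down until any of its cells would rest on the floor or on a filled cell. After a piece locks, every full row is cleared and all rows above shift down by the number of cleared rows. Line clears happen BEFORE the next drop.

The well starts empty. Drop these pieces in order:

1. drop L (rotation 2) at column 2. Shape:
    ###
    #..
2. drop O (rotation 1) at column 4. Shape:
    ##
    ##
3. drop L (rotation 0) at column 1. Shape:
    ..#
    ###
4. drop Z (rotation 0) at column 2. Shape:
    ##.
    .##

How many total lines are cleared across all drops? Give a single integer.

Drop 1: L rot2 at col 2 lands with bottom-row=0; cleared 0 line(s) (total 0); column heights now [0 0 2 2 2 0], max=2
Drop 2: O rot1 at col 4 lands with bottom-row=2; cleared 0 line(s) (total 0); column heights now [0 0 2 2 4 4], max=4
Drop 3: L rot0 at col 1 lands with bottom-row=2; cleared 0 line(s) (total 0); column heights now [0 3 3 4 4 4], max=4
Drop 4: Z rot0 at col 2 lands with bottom-row=4; cleared 0 line(s) (total 0); column heights now [0 3 6 6 5 4], max=6

Answer: 0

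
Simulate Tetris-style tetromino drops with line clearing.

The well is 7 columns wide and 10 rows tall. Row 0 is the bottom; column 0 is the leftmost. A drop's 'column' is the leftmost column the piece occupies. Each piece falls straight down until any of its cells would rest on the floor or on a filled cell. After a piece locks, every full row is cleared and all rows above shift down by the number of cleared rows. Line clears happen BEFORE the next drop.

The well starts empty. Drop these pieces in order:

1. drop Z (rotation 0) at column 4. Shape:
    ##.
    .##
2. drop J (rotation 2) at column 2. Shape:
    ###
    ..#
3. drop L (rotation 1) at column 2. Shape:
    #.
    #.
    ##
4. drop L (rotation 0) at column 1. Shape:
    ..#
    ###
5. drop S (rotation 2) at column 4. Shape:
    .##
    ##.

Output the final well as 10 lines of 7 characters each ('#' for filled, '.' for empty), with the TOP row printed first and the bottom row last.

Answer: .......
...#...
.###...
..#....
..#..##
..####.
..###..
....#..
....##.
.....##

Derivation:
Drop 1: Z rot0 at col 4 lands with bottom-row=0; cleared 0 line(s) (total 0); column heights now [0 0 0 0 2 2 1], max=2
Drop 2: J rot2 at col 2 lands with bottom-row=2; cleared 0 line(s) (total 0); column heights now [0 0 4 4 4 2 1], max=4
Drop 3: L rot1 at col 2 lands with bottom-row=4; cleared 0 line(s) (total 0); column heights now [0 0 7 5 4 2 1], max=7
Drop 4: L rot0 at col 1 lands with bottom-row=7; cleared 0 line(s) (total 0); column heights now [0 8 8 9 4 2 1], max=9
Drop 5: S rot2 at col 4 lands with bottom-row=4; cleared 0 line(s) (total 0); column heights now [0 8 8 9 5 6 6], max=9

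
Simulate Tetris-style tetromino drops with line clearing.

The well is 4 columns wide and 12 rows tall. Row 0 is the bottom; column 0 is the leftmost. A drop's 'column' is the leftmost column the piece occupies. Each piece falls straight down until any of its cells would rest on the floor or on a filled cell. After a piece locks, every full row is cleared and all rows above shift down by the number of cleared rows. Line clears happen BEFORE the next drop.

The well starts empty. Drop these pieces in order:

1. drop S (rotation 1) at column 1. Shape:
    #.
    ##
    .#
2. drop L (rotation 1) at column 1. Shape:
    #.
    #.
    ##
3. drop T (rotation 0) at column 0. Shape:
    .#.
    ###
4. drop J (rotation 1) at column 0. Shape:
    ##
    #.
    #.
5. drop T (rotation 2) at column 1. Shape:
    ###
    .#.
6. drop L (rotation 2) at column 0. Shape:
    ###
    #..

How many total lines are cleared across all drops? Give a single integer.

Drop 1: S rot1 at col 1 lands with bottom-row=0; cleared 0 line(s) (total 0); column heights now [0 3 2 0], max=3
Drop 2: L rot1 at col 1 lands with bottom-row=3; cleared 0 line(s) (total 0); column heights now [0 6 4 0], max=6
Drop 3: T rot0 at col 0 lands with bottom-row=6; cleared 0 line(s) (total 0); column heights now [7 8 7 0], max=8
Drop 4: J rot1 at col 0 lands with bottom-row=7; cleared 0 line(s) (total 0); column heights now [10 10 7 0], max=10
Drop 5: T rot2 at col 1 lands with bottom-row=9; cleared 0 line(s) (total 0); column heights now [10 11 11 11], max=11
Drop 6: L rot2 at col 0 lands with bottom-row=10; cleared 1 line(s) (total 1); column heights now [11 11 11 0], max=11

Answer: 1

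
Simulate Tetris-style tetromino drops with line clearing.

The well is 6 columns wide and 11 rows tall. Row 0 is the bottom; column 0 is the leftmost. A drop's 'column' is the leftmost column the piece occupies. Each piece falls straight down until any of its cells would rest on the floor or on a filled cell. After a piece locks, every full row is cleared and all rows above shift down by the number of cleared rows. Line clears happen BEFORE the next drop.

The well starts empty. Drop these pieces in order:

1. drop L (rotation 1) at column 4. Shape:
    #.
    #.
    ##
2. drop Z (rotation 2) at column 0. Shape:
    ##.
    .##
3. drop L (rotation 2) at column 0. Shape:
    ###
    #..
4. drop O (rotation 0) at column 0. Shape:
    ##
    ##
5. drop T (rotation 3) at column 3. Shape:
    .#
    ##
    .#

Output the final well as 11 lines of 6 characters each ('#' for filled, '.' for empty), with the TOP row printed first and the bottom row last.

Answer: ......
......
......
......
......
##..#.
##.##.
###.#.
#...#.
##..#.
.##.##

Derivation:
Drop 1: L rot1 at col 4 lands with bottom-row=0; cleared 0 line(s) (total 0); column heights now [0 0 0 0 3 1], max=3
Drop 2: Z rot2 at col 0 lands with bottom-row=0; cleared 0 line(s) (total 0); column heights now [2 2 1 0 3 1], max=3
Drop 3: L rot2 at col 0 lands with bottom-row=2; cleared 0 line(s) (total 0); column heights now [4 4 4 0 3 1], max=4
Drop 4: O rot0 at col 0 lands with bottom-row=4; cleared 0 line(s) (total 0); column heights now [6 6 4 0 3 1], max=6
Drop 5: T rot3 at col 3 lands with bottom-row=3; cleared 0 line(s) (total 0); column heights now [6 6 4 5 6 1], max=6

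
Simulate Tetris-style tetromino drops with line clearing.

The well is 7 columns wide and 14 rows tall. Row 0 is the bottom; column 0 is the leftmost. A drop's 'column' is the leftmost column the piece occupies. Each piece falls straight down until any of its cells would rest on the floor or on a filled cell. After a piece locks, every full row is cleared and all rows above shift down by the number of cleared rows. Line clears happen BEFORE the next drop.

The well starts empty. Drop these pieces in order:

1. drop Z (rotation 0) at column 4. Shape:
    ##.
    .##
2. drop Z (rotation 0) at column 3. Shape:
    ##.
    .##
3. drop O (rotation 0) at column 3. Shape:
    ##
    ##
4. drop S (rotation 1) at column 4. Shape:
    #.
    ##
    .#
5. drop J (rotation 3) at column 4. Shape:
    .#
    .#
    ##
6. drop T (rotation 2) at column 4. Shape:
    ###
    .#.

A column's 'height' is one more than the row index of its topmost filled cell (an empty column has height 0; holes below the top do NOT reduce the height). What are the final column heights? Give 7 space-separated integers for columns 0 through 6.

Answer: 0 0 0 6 13 13 13

Derivation:
Drop 1: Z rot0 at col 4 lands with bottom-row=0; cleared 0 line(s) (total 0); column heights now [0 0 0 0 2 2 1], max=2
Drop 2: Z rot0 at col 3 lands with bottom-row=2; cleared 0 line(s) (total 0); column heights now [0 0 0 4 4 3 1], max=4
Drop 3: O rot0 at col 3 lands with bottom-row=4; cleared 0 line(s) (total 0); column heights now [0 0 0 6 6 3 1], max=6
Drop 4: S rot1 at col 4 lands with bottom-row=5; cleared 0 line(s) (total 0); column heights now [0 0 0 6 8 7 1], max=8
Drop 5: J rot3 at col 4 lands with bottom-row=8; cleared 0 line(s) (total 0); column heights now [0 0 0 6 9 11 1], max=11
Drop 6: T rot2 at col 4 lands with bottom-row=11; cleared 0 line(s) (total 0); column heights now [0 0 0 6 13 13 13], max=13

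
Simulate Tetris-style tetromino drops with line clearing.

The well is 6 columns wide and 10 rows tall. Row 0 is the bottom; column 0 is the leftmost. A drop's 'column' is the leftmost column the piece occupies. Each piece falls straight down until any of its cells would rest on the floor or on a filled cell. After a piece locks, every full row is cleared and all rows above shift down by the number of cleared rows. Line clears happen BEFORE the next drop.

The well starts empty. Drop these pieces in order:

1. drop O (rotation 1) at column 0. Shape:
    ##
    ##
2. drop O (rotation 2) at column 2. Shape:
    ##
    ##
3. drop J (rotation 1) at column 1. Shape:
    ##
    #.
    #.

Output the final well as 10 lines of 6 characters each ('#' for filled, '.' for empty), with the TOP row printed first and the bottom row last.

Answer: ......
......
......
......
......
.##...
.#....
.#....
####..
####..

Derivation:
Drop 1: O rot1 at col 0 lands with bottom-row=0; cleared 0 line(s) (total 0); column heights now [2 2 0 0 0 0], max=2
Drop 2: O rot2 at col 2 lands with bottom-row=0; cleared 0 line(s) (total 0); column heights now [2 2 2 2 0 0], max=2
Drop 3: J rot1 at col 1 lands with bottom-row=2; cleared 0 line(s) (total 0); column heights now [2 5 5 2 0 0], max=5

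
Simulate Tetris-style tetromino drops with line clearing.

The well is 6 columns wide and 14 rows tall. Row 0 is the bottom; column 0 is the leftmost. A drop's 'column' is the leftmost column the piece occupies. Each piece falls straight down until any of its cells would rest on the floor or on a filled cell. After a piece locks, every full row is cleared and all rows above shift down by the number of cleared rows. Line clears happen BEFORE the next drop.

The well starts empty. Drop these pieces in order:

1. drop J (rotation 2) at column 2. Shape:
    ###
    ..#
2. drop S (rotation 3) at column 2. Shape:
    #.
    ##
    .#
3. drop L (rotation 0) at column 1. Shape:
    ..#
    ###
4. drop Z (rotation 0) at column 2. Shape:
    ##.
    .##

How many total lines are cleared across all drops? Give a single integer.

Drop 1: J rot2 at col 2 lands with bottom-row=0; cleared 0 line(s) (total 0); column heights now [0 0 2 2 2 0], max=2
Drop 2: S rot3 at col 2 lands with bottom-row=2; cleared 0 line(s) (total 0); column heights now [0 0 5 4 2 0], max=5
Drop 3: L rot0 at col 1 lands with bottom-row=5; cleared 0 line(s) (total 0); column heights now [0 6 6 7 2 0], max=7
Drop 4: Z rot0 at col 2 lands with bottom-row=7; cleared 0 line(s) (total 0); column heights now [0 6 9 9 8 0], max=9

Answer: 0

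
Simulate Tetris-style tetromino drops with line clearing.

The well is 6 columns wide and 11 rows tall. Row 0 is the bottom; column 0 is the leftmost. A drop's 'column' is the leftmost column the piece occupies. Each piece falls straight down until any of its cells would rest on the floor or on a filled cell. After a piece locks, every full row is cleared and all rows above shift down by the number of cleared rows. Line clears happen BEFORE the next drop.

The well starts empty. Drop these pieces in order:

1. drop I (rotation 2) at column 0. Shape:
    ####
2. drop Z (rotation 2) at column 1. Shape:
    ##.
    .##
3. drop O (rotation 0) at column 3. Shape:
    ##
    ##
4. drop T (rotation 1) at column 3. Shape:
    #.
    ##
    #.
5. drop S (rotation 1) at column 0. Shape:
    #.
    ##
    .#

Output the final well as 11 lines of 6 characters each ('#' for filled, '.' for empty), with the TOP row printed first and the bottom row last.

Answer: ......
......
......
......
...#..
#..##.
##.#..
.#.##.
.####.
..##..
####..

Derivation:
Drop 1: I rot2 at col 0 lands with bottom-row=0; cleared 0 line(s) (total 0); column heights now [1 1 1 1 0 0], max=1
Drop 2: Z rot2 at col 1 lands with bottom-row=1; cleared 0 line(s) (total 0); column heights now [1 3 3 2 0 0], max=3
Drop 3: O rot0 at col 3 lands with bottom-row=2; cleared 0 line(s) (total 0); column heights now [1 3 3 4 4 0], max=4
Drop 4: T rot1 at col 3 lands with bottom-row=4; cleared 0 line(s) (total 0); column heights now [1 3 3 7 6 0], max=7
Drop 5: S rot1 at col 0 lands with bottom-row=3; cleared 0 line(s) (total 0); column heights now [6 5 3 7 6 0], max=7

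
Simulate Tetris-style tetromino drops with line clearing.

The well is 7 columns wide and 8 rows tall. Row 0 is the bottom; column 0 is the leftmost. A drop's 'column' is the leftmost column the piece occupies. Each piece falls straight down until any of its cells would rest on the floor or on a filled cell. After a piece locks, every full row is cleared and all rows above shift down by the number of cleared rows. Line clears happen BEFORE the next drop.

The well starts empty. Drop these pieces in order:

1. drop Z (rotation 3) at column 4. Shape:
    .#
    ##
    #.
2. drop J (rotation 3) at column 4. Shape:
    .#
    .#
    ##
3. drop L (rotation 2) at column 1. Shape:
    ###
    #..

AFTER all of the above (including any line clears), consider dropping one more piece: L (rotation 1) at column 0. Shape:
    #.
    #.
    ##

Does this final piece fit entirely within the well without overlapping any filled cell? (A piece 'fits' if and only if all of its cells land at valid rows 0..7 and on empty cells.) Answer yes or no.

Drop 1: Z rot3 at col 4 lands with bottom-row=0; cleared 0 line(s) (total 0); column heights now [0 0 0 0 2 3 0], max=3
Drop 2: J rot3 at col 4 lands with bottom-row=3; cleared 0 line(s) (total 0); column heights now [0 0 0 0 4 6 0], max=6
Drop 3: L rot2 at col 1 lands with bottom-row=0; cleared 0 line(s) (total 0); column heights now [0 2 2 2 4 6 0], max=6
Test piece L rot1 at col 0 (width 2): heights before test = [0 2 2 2 4 6 0]; fits = True

Answer: yes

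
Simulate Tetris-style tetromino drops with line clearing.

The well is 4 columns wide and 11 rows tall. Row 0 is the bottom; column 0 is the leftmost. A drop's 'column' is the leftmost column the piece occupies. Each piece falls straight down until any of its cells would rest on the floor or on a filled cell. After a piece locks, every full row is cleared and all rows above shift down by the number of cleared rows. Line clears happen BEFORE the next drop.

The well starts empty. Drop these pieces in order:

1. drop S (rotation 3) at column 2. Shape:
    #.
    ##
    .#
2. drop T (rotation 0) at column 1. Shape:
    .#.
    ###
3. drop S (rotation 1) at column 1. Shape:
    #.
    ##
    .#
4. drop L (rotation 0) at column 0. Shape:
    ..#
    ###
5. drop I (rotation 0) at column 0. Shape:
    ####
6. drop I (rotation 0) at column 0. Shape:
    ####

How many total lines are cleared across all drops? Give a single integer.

Drop 1: S rot3 at col 2 lands with bottom-row=0; cleared 0 line(s) (total 0); column heights now [0 0 3 2], max=3
Drop 2: T rot0 at col 1 lands with bottom-row=3; cleared 0 line(s) (total 0); column heights now [0 4 5 4], max=5
Drop 3: S rot1 at col 1 lands with bottom-row=5; cleared 0 line(s) (total 0); column heights now [0 8 7 4], max=8
Drop 4: L rot0 at col 0 lands with bottom-row=8; cleared 0 line(s) (total 0); column heights now [9 9 10 4], max=10
Drop 5: I rot0 at col 0 lands with bottom-row=10; cleared 1 line(s) (total 1); column heights now [9 9 10 4], max=10
Drop 6: I rot0 at col 0 lands with bottom-row=10; cleared 1 line(s) (total 2); column heights now [9 9 10 4], max=10

Answer: 2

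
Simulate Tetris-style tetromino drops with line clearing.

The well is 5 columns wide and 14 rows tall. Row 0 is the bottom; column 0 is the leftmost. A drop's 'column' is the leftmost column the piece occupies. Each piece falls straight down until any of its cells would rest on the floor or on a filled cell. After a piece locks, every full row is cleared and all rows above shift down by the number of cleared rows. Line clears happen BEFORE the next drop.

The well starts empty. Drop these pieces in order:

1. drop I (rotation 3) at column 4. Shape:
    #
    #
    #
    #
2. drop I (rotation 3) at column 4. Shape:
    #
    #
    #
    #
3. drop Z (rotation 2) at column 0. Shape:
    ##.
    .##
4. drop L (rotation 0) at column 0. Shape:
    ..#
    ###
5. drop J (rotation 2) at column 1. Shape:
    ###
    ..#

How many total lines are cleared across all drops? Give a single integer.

Answer: 0

Derivation:
Drop 1: I rot3 at col 4 lands with bottom-row=0; cleared 0 line(s) (total 0); column heights now [0 0 0 0 4], max=4
Drop 2: I rot3 at col 4 lands with bottom-row=4; cleared 0 line(s) (total 0); column heights now [0 0 0 0 8], max=8
Drop 3: Z rot2 at col 0 lands with bottom-row=0; cleared 0 line(s) (total 0); column heights now [2 2 1 0 8], max=8
Drop 4: L rot0 at col 0 lands with bottom-row=2; cleared 0 line(s) (total 0); column heights now [3 3 4 0 8], max=8
Drop 5: J rot2 at col 1 lands with bottom-row=3; cleared 0 line(s) (total 0); column heights now [3 5 5 5 8], max=8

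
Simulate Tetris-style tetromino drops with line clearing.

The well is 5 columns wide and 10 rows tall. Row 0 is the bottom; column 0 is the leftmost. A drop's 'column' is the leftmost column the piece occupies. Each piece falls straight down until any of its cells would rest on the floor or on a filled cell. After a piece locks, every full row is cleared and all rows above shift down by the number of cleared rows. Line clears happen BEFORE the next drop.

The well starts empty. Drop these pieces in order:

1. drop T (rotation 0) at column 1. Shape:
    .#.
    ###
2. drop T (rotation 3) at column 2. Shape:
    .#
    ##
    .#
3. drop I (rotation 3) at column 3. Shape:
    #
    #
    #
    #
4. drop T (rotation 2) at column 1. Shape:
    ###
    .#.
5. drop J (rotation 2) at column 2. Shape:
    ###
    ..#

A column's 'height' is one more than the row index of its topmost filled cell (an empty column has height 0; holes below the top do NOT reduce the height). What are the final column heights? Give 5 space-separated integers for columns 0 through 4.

Drop 1: T rot0 at col 1 lands with bottom-row=0; cleared 0 line(s) (total 0); column heights now [0 1 2 1 0], max=2
Drop 2: T rot3 at col 2 lands with bottom-row=1; cleared 0 line(s) (total 0); column heights now [0 1 3 4 0], max=4
Drop 3: I rot3 at col 3 lands with bottom-row=4; cleared 0 line(s) (total 0); column heights now [0 1 3 8 0], max=8
Drop 4: T rot2 at col 1 lands with bottom-row=7; cleared 0 line(s) (total 0); column heights now [0 9 9 9 0], max=9
Drop 5: J rot2 at col 2 lands with bottom-row=8; cleared 0 line(s) (total 0); column heights now [0 9 10 10 10], max=10

Answer: 0 9 10 10 10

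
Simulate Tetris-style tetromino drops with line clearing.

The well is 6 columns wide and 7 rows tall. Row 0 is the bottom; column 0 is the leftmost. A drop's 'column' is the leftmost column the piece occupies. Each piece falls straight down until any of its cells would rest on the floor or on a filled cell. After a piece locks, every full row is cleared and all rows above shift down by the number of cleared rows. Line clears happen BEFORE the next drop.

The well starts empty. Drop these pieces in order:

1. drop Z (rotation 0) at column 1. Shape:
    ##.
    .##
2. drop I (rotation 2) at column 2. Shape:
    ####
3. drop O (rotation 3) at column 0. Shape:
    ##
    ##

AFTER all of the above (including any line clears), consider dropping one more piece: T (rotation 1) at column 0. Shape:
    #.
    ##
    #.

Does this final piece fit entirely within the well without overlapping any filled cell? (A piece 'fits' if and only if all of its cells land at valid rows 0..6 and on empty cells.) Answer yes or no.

Answer: yes

Derivation:
Drop 1: Z rot0 at col 1 lands with bottom-row=0; cleared 0 line(s) (total 0); column heights now [0 2 2 1 0 0], max=2
Drop 2: I rot2 at col 2 lands with bottom-row=2; cleared 0 line(s) (total 0); column heights now [0 2 3 3 3 3], max=3
Drop 3: O rot3 at col 0 lands with bottom-row=2; cleared 1 line(s) (total 1); column heights now [3 3 2 1 0 0], max=3
Test piece T rot1 at col 0 (width 2): heights before test = [3 3 2 1 0 0]; fits = True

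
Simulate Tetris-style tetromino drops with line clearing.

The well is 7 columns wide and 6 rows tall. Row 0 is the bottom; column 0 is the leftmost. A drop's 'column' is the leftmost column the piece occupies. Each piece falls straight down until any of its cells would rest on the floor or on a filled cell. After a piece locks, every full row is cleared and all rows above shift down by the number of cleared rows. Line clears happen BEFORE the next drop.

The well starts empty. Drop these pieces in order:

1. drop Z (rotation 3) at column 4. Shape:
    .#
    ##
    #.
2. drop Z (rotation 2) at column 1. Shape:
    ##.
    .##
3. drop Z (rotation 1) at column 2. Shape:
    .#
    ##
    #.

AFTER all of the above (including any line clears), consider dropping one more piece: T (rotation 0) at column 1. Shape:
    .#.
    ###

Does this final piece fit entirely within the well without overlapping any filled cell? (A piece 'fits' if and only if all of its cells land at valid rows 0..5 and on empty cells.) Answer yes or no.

Drop 1: Z rot3 at col 4 lands with bottom-row=0; cleared 0 line(s) (total 0); column heights now [0 0 0 0 2 3 0], max=3
Drop 2: Z rot2 at col 1 lands with bottom-row=0; cleared 0 line(s) (total 0); column heights now [0 2 2 1 2 3 0], max=3
Drop 3: Z rot1 at col 2 lands with bottom-row=2; cleared 0 line(s) (total 0); column heights now [0 2 4 5 2 3 0], max=5
Test piece T rot0 at col 1 (width 3): heights before test = [0 2 4 5 2 3 0]; fits = False

Answer: no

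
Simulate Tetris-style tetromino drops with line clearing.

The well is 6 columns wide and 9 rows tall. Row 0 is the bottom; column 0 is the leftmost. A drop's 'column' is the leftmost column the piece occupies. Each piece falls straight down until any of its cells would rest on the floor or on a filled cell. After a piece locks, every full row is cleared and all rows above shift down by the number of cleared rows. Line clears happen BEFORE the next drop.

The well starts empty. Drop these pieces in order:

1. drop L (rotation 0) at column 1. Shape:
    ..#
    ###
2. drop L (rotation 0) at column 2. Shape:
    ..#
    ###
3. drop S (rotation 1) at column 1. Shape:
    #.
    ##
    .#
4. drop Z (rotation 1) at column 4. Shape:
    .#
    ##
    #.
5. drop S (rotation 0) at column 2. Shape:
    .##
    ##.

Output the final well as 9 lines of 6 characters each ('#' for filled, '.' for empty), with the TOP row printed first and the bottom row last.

Drop 1: L rot0 at col 1 lands with bottom-row=0; cleared 0 line(s) (total 0); column heights now [0 1 1 2 0 0], max=2
Drop 2: L rot0 at col 2 lands with bottom-row=2; cleared 0 line(s) (total 0); column heights now [0 1 3 3 4 0], max=4
Drop 3: S rot1 at col 1 lands with bottom-row=3; cleared 0 line(s) (total 0); column heights now [0 6 5 3 4 0], max=6
Drop 4: Z rot1 at col 4 lands with bottom-row=4; cleared 0 line(s) (total 0); column heights now [0 6 5 3 6 7], max=7
Drop 5: S rot0 at col 2 lands with bottom-row=5; cleared 0 line(s) (total 0); column heights now [0 6 6 7 7 7], max=7

Answer: ......
......
...###
.#####
.##.#.
..#.#.
..###.
...#..
.###..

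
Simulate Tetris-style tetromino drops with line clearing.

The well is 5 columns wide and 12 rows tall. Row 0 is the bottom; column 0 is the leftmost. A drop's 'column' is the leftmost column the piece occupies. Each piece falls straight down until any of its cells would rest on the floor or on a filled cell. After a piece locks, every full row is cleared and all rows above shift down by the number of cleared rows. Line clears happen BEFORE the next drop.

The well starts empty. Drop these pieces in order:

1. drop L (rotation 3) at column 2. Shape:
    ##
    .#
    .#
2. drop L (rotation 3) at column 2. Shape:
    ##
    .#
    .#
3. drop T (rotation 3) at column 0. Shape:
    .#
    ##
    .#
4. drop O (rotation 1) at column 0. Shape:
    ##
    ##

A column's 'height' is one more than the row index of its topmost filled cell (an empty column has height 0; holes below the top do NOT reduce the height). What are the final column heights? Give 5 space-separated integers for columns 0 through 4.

Answer: 5 5 6 6 0

Derivation:
Drop 1: L rot3 at col 2 lands with bottom-row=0; cleared 0 line(s) (total 0); column heights now [0 0 3 3 0], max=3
Drop 2: L rot3 at col 2 lands with bottom-row=3; cleared 0 line(s) (total 0); column heights now [0 0 6 6 0], max=6
Drop 3: T rot3 at col 0 lands with bottom-row=0; cleared 0 line(s) (total 0); column heights now [2 3 6 6 0], max=6
Drop 4: O rot1 at col 0 lands with bottom-row=3; cleared 0 line(s) (total 0); column heights now [5 5 6 6 0], max=6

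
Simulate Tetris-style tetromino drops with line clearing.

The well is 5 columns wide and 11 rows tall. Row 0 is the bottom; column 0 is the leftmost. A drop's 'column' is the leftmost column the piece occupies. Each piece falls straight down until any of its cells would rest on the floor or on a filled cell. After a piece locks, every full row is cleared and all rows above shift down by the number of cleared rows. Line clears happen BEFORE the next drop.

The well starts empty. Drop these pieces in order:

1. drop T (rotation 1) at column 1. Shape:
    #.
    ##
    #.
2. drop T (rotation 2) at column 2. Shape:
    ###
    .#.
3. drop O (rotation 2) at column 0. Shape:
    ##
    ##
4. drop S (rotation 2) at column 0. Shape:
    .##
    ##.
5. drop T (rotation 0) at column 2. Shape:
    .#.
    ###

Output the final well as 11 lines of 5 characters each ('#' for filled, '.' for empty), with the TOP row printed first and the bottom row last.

Drop 1: T rot1 at col 1 lands with bottom-row=0; cleared 0 line(s) (total 0); column heights now [0 3 2 0 0], max=3
Drop 2: T rot2 at col 2 lands with bottom-row=1; cleared 0 line(s) (total 0); column heights now [0 3 3 3 3], max=3
Drop 3: O rot2 at col 0 lands with bottom-row=3; cleared 0 line(s) (total 0); column heights now [5 5 3 3 3], max=5
Drop 4: S rot2 at col 0 lands with bottom-row=5; cleared 0 line(s) (total 0); column heights now [6 7 7 3 3], max=7
Drop 5: T rot0 at col 2 lands with bottom-row=7; cleared 0 line(s) (total 0); column heights now [6 7 8 9 8], max=9

Answer: .....
.....
...#.
..###
.##..
##...
##...
##...
.####
.###.
.#...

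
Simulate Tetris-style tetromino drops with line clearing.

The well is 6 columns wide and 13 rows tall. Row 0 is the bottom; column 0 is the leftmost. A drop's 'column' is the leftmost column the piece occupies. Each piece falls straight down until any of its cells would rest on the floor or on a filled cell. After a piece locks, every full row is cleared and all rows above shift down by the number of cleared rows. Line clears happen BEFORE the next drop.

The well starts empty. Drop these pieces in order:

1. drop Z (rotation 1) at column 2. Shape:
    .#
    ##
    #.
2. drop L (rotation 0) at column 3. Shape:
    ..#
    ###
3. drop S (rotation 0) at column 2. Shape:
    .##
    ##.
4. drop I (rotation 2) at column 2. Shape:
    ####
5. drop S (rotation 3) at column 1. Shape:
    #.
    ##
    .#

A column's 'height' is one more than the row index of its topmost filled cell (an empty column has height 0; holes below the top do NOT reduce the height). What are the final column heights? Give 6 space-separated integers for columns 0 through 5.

Answer: 0 10 9 7 7 7

Derivation:
Drop 1: Z rot1 at col 2 lands with bottom-row=0; cleared 0 line(s) (total 0); column heights now [0 0 2 3 0 0], max=3
Drop 2: L rot0 at col 3 lands with bottom-row=3; cleared 0 line(s) (total 0); column heights now [0 0 2 4 4 5], max=5
Drop 3: S rot0 at col 2 lands with bottom-row=4; cleared 0 line(s) (total 0); column heights now [0 0 5 6 6 5], max=6
Drop 4: I rot2 at col 2 lands with bottom-row=6; cleared 0 line(s) (total 0); column heights now [0 0 7 7 7 7], max=7
Drop 5: S rot3 at col 1 lands with bottom-row=7; cleared 0 line(s) (total 0); column heights now [0 10 9 7 7 7], max=10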